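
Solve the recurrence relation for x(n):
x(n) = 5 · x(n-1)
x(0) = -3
Pure geometric recurrence with ratio 5.
By induction x(n) = x(0) · (5)^n = - 3 \cdot 5^{n}.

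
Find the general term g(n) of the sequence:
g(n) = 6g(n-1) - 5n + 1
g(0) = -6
First-order linear with linear forcing.
Homogeneous solution: g_h(n) = A·(6)^n.
Try particular g_p(n) = pn + q. Substituting:
  pn + q = 6(p(n-1) + q) - 5n + 1.
Matching the n-coefficient: p = 6p - 5 ⇒ p = 1.
Matching constants: q = -6p + 6q + 1 ⇒ q = 1.
General: g(n) = A·(6)^n + n + 1.
Apply g(0) = -6: A + 1 = -6 ⇒ A = -7.
So g(n) = - 7 \cdot 6^{n} + n + 1.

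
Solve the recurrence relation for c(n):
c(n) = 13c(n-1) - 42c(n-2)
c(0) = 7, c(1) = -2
Characteristic equation: x² - 13x + 42 = 0, which factors as (x - (6))(x - (7)) = 0.
Roots r₁ = 6, r₂ = 7 (distinct).
General solution: c(n) = A·(6)^n + B·(7)^n.
From c(0) = 7: A + B = 7.
From c(1) = -2: 6A + 7B = -2.
Solving: A = 51, B = -44.
So c(n) = 51 \cdot 6^{n} - 44 \cdot 7^{n}.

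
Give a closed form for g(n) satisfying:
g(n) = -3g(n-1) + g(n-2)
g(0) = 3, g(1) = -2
Characteristic equation: x² + 3x - 1 = 0.
Discriminant Δ = (-3)² + 4·(1) = 13.
Roots r₁,₂ = (-3 ± √13)/2, so r₁ = - \frac{3}{2} + \frac{\sqrt{13}}{2}, r₂ = - \frac{\sqrt{13}}{2} - \frac{3}{2}.
General solution: g(n) = A·r₁^n + B·r₂^n.
From the initial conditions, A + B = 3 and r₁A + r₂B = -2.
Since r₁ - r₂ = √13: A = (-2 - (3)r₂)/√13 = \frac{5 \sqrt{13}}{26} + \frac{3}{2}, and B = 3 - A = \frac{3}{2} - \frac{5 \sqrt{13}}{26}.
So g(n) = \left(\frac{5 \sqrt{13}}{26} + \frac{3}{2}\right)\left(- \frac{3}{2} + \frac{\sqrt{13}}{2}\right)^n + \left(\frac{3}{2} - \frac{5 \sqrt{13}}{26}\right)\left(- \frac{\sqrt{13}}{2} - \frac{3}{2}\right)^n.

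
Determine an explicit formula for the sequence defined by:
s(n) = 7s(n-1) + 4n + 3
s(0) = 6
First-order linear with linear forcing.
Homogeneous solution: s_h(n) = A·(7)^n.
Try particular s_p(n) = pn + q. Substituting:
  pn + q = 7(p(n-1) + q) + 4n + 3.
Matching the n-coefficient: p = 7p + 4 ⇒ p = - \frac{2}{3}.
Matching constants: q = -7p + 7q + 3 ⇒ q = - \frac{23}{18}.
General: s(n) = A·(7)^n - \frac{2 n}{3} - \frac{23}{18}.
Apply s(0) = 6: A - \frac{23}{18} = 6 ⇒ A = \frac{131}{18}.
So s(n) = \frac{131 \cdot 7^{n}}{18} - \frac{2 n}{3} - \frac{23}{18}.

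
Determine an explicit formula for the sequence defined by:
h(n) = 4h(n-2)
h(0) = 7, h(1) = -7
Characteristic equation: x² - 4 = 0, which factors as (x - (2))(x - (-2)) = 0.
Roots r₁ = 2, r₂ = -2 (distinct).
General solution: h(n) = A·(2)^n + B·(-2)^n.
From h(0) = 7: A + B = 7.
From h(1) = -7: 2A - 2B = -7.
Solving: A = \frac{7}{4}, B = \frac{21}{4}.
So h(n) = \frac{21 \left(-2\right)^{n}}{4} + \frac{7 \cdot 2^{n}}{4}.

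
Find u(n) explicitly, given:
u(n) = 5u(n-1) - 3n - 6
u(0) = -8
First-order linear with linear forcing.
Homogeneous solution: u_h(n) = A·(5)^n.
Try particular u_p(n) = pn + q. Substituting:
  pn + q = 5(p(n-1) + q) - 3n - 6.
Matching the n-coefficient: p = 5p - 3 ⇒ p = \frac{3}{4}.
Matching constants: q = -5p + 5q - 6 ⇒ q = \frac{39}{16}.
General: u(n) = A·(5)^n + \frac{3 n}{4} + \frac{39}{16}.
Apply u(0) = -8: A + \frac{39}{16} = -8 ⇒ A = - \frac{167}{16}.
So u(n) = - \frac{167 \cdot 5^{n}}{16} + \frac{3 n}{4} + \frac{39}{16}.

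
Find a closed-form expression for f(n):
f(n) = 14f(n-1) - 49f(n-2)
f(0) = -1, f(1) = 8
Characteristic equation: x² - 14x + 49 = 0, which is (x - (7))².
Repeated root r = 7.
General solution: f(n) = (A + Bn)·(7)^n.
From f(0) = -1: A = -1.
From f(1) = 8: (A + B)·(7) = 8 ⇒ B = \frac{15}{7}.
So f(n) = \left(\frac{15 n}{7} - 1\right) \cdot (7)^n.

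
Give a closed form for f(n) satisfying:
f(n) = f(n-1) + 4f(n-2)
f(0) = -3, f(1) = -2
Characteristic equation: x² - x - 4 = 0.
Discriminant Δ = (1)² + 4·(4) = 17.
Roots r₁,₂ = (1 ± √17)/2, so r₁ = \frac{1}{2} + \frac{\sqrt{17}}{2}, r₂ = \frac{1}{2} - \frac{\sqrt{17}}{2}.
General solution: f(n) = A·r₁^n + B·r₂^n.
From the initial conditions, A + B = -3 and r₁A + r₂B = -2.
Since r₁ - r₂ = √17: A = (-2 - (-3)r₂)/√17 = - \frac{3}{2} - \frac{\sqrt{17}}{34}, and B = -3 - A = - \frac{3}{2} + \frac{\sqrt{17}}{34}.
So f(n) = \left(- \frac{3}{2} - \frac{\sqrt{17}}{34}\right)\left(\frac{1}{2} + \frac{\sqrt{17}}{2}\right)^n + \left(- \frac{3}{2} + \frac{\sqrt{17}}{34}\right)\left(\frac{1}{2} - \frac{\sqrt{17}}{2}\right)^n.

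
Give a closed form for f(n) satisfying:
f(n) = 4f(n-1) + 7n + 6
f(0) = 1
First-order linear with linear forcing.
Homogeneous solution: f_h(n) = A·(4)^n.
Try particular f_p(n) = pn + q. Substituting:
  pn + q = 4(p(n-1) + q) + 7n + 6.
Matching the n-coefficient: p = 4p + 7 ⇒ p = - \frac{7}{3}.
Matching constants: q = -4p + 4q + 6 ⇒ q = - \frac{46}{9}.
General: f(n) = A·(4)^n - \frac{7 n}{3} - \frac{46}{9}.
Apply f(0) = 1: A - \frac{46}{9} = 1 ⇒ A = \frac{55}{9}.
So f(n) = \frac{55 \cdot 4^{n}}{9} - \frac{7 n}{3} - \frac{46}{9}.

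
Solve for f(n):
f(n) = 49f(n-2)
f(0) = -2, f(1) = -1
Characteristic equation: x² - 49 = 0, which factors as (x - (7))(x - (-7)) = 0.
Roots r₁ = 7, r₂ = -7 (distinct).
General solution: f(n) = A·(7)^n + B·(-7)^n.
From f(0) = -2: A + B = -2.
From f(1) = -1: 7A - 7B = -1.
Solving: A = - \frac{15}{14}, B = - \frac{13}{14}.
So f(n) = - \frac{13 \left(-7\right)^{n}}{14} - \frac{15 \cdot 7^{n}}{14}.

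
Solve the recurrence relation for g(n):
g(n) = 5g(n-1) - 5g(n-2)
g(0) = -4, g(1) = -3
Characteristic equation: x² - 5x + 5 = 0.
Discriminant Δ = (5)² + 4·(-5) = 5.
Roots r₁,₂ = (5 ± √5)/2, so r₁ = \frac{\sqrt{5}}{2} + \frac{5}{2}, r₂ = \frac{5}{2} - \frac{\sqrt{5}}{2}.
General solution: g(n) = A·r₁^n + B·r₂^n.
From the initial conditions, A + B = -4 and r₁A + r₂B = -3.
Since r₁ - r₂ = √5: A = (-3 - (-4)r₂)/√5 = -2 + \frac{7 \sqrt{5}}{5}, and B = -4 - A = - \frac{7 \sqrt{5}}{5} - 2.
So g(n) = \left(-2 + \frac{7 \sqrt{5}}{5}\right)\left(\frac{\sqrt{5}}{2} + \frac{5}{2}\right)^n + \left(- \frac{7 \sqrt{5}}{5} - 2\right)\left(\frac{5}{2} - \frac{\sqrt{5}}{2}\right)^n.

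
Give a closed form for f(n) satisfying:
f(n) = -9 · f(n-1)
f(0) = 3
Pure geometric recurrence with ratio -9.
By induction f(n) = f(0) · (-9)^n = 3 \left(-9\right)^{n}.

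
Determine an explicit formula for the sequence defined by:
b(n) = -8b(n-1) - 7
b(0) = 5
First-order linear non-homogeneous.
Homogeneous solution: b_h(n) = A·(-8)^n.
Try constant particular solution b_p = K: K = -8K - 7 ⇒ K = - \frac{7}{9}.
General: b(n) = A·(-8)^n - \frac{7}{9}.
Apply b(0) = 5: A - \frac{7}{9} = 5 ⇒ A = \frac{52}{9}.
So b(n) = \frac{52 \left(-8\right)^{n}}{9} - \frac{7}{9}.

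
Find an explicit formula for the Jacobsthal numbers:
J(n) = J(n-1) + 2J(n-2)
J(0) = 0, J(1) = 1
This is the Jacobsthal sequence.
Characteristic equation: x² - x - 2 = 0; roots r₁ = 2, r₂ = -1.
General: J(n) = A·r₁^n + B·r₂^n. Solving with J(0)=0, J(1)=1 gives A = \frac{1}{3}, B = - \frac{1}{3}.
So J(n) = - \frac{\left(-1\right)^{n}}{3} + \frac{2^{n}}{3}.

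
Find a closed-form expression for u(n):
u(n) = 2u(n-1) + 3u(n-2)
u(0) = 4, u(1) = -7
Characteristic equation: x² - 2x - 3 = 0, which factors as (x - (-1))(x - (3)) = 0.
Roots r₁ = -1, r₂ = 3 (distinct).
General solution: u(n) = A·(-1)^n + B·(3)^n.
From u(0) = 4: A + B = 4.
From u(1) = -7: -A + 3B = -7.
Solving: A = \frac{19}{4}, B = - \frac{3}{4}.
So u(n) = \frac{19 \left(-1\right)^{n}}{4} - \frac{3 \cdot 3^{n}}{4}.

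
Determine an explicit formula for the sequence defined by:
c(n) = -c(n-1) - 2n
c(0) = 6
First-order linear with linear forcing.
Homogeneous solution: c_h(n) = A·(-1)^n.
Try particular c_p(n) = pn + q. Substituting:
  pn + q = -(p(n-1) + q) - 2n.
Matching the n-coefficient: p = -p - 2 ⇒ p = -1.
Matching constants: q = p - q ⇒ q = - \frac{1}{2}.
General: c(n) = A·(-1)^n - n - \frac{1}{2}.
Apply c(0) = 6: A - \frac{1}{2} = 6 ⇒ A = \frac{13}{2}.
So c(n) = \frac{13 \left(-1\right)^{n}}{2} - n - \frac{1}{2}.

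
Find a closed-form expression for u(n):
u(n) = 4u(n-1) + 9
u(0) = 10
First-order linear non-homogeneous.
Homogeneous solution: u_h(n) = A·(4)^n.
Try constant particular solution u_p = K: K = 4K + 9 ⇒ K = -3.
General: u(n) = A·(4)^n - 3.
Apply u(0) = 10: A - 3 = 10 ⇒ A = 13.
So u(n) = 13 \cdot 4^{n} - 3.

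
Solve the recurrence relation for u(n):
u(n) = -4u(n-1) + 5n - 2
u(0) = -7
First-order linear with linear forcing.
Homogeneous solution: u_h(n) = A·(-4)^n.
Try particular u_p(n) = pn + q. Substituting:
  pn + q = -4(p(n-1) + q) + 5n - 2.
Matching the n-coefficient: p = -4p + 5 ⇒ p = 1.
Matching constants: q = 4p - 4q - 2 ⇒ q = \frac{2}{5}.
General: u(n) = A·(-4)^n + n + \frac{2}{5}.
Apply u(0) = -7: A + \frac{2}{5} = -7 ⇒ A = - \frac{37}{5}.
So u(n) = - \frac{37 \left(-4\right)^{n}}{5} + n + \frac{2}{5}.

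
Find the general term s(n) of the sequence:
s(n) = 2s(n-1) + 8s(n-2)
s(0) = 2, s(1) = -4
Characteristic equation: x² - 2x - 8 = 0, which factors as (x - (4))(x - (-2)) = 0.
Roots r₁ = 4, r₂ = -2 (distinct).
General solution: s(n) = A·(4)^n + B·(-2)^n.
From s(0) = 2: A + B = 2.
From s(1) = -4: 4A - 2B = -4.
Solving: A = 0, B = 2.
So s(n) = 2 \left(-2\right)^{n}.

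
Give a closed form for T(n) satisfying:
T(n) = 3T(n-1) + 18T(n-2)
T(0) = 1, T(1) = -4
Characteristic equation: x² - 3x - 18 = 0, which factors as (x - (6))(x - (-3)) = 0.
Roots r₁ = 6, r₂ = -3 (distinct).
General solution: T(n) = A·(6)^n + B·(-3)^n.
From T(0) = 1: A + B = 1.
From T(1) = -4: 6A - 3B = -4.
Solving: A = - \frac{1}{9}, B = \frac{10}{9}.
So T(n) = \frac{10 \left(-3\right)^{n}}{9} - \frac{6^{n}}{9}.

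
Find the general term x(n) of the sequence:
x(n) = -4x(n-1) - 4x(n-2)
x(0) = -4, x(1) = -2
Characteristic equation: x² + 4x + 4 = 0, which is (x - (-2))².
Repeated root r = -2.
General solution: x(n) = (A + Bn)·(-2)^n.
From x(0) = -4: A = -4.
From x(1) = -2: (A + B)·(-2) = -2 ⇒ B = 5.
So x(n) = \left(5 n - 4\right) \cdot (-2)^n.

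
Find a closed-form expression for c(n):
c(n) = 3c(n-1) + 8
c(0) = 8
First-order linear non-homogeneous.
Homogeneous solution: c_h(n) = A·(3)^n.
Try constant particular solution c_p = K: K = 3K + 8 ⇒ K = -4.
General: c(n) = A·(3)^n - 4.
Apply c(0) = 8: A - 4 = 8 ⇒ A = 12.
So c(n) = 12 \cdot 3^{n} - 4.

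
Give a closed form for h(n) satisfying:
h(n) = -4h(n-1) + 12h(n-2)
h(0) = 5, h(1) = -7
Characteristic equation: x² + 4x - 12 = 0, which factors as (x - (-6))(x - (2)) = 0.
Roots r₁ = -6, r₂ = 2 (distinct).
General solution: h(n) = A·(-6)^n + B·(2)^n.
From h(0) = 5: A + B = 5.
From h(1) = -7: -6A + 2B = -7.
Solving: A = \frac{17}{8}, B = \frac{23}{8}.
So h(n) = \frac{17 \left(-6\right)^{n}}{8} + \frac{23 \cdot 2^{n}}{8}.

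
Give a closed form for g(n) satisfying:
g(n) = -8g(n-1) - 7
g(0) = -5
First-order linear non-homogeneous.
Homogeneous solution: g_h(n) = A·(-8)^n.
Try constant particular solution g_p = K: K = -8K - 7 ⇒ K = - \frac{7}{9}.
General: g(n) = A·(-8)^n - \frac{7}{9}.
Apply g(0) = -5: A - \frac{7}{9} = -5 ⇒ A = - \frac{38}{9}.
So g(n) = - \frac{38 \left(-8\right)^{n}}{9} - \frac{7}{9}.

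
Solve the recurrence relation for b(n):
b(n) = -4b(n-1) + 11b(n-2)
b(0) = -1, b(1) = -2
Characteristic equation: x² + 4x - 11 = 0.
Discriminant Δ = (-4)² + 4·(11) = 60.
Roots r₁,₂ = (-4 ± √60)/2, so r₁ = -2 + \sqrt{15}, r₂ = - \sqrt{15} - 2.
General solution: b(n) = A·r₁^n + B·r₂^n.
From the initial conditions, A + B = -1 and r₁A + r₂B = -2.
Since r₁ - r₂ = √60: A = (-2 - (-1)r₂)/√60 = - \frac{2 \sqrt{15}}{15} - \frac{1}{2}, and B = -1 - A = - \frac{1}{2} + \frac{2 \sqrt{15}}{15}.
So b(n) = \left(- \frac{2 \sqrt{15}}{15} - \frac{1}{2}\right)\left(-2 + \sqrt{15}\right)^n + \left(- \frac{1}{2} + \frac{2 \sqrt{15}}{15}\right)\left(- \sqrt{15} - 2\right)^n.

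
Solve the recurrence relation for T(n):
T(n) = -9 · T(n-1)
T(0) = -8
Pure geometric recurrence with ratio -9.
By induction T(n) = T(0) · (-9)^n = - 8 \left(-9\right)^{n}.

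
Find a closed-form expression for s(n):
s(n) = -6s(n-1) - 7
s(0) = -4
First-order linear non-homogeneous.
Homogeneous solution: s_h(n) = A·(-6)^n.
Try constant particular solution s_p = K: K = -6K - 7 ⇒ K = -1.
General: s(n) = A·(-6)^n - 1.
Apply s(0) = -4: A - 1 = -4 ⇒ A = -3.
So s(n) = - 3 \left(-6\right)^{n} - 1.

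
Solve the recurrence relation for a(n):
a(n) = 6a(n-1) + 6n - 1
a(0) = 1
First-order linear with linear forcing.
Homogeneous solution: a_h(n) = A·(6)^n.
Try particular a_p(n) = pn + q. Substituting:
  pn + q = 6(p(n-1) + q) + 6n - 1.
Matching the n-coefficient: p = 6p + 6 ⇒ p = - \frac{6}{5}.
Matching constants: q = -6p + 6q - 1 ⇒ q = - \frac{31}{25}.
General: a(n) = A·(6)^n - \frac{6 n}{5} - \frac{31}{25}.
Apply a(0) = 1: A - \frac{31}{25} = 1 ⇒ A = \frac{56}{25}.
So a(n) = \frac{56 \cdot 6^{n}}{25} - \frac{6 n}{5} - \frac{31}{25}.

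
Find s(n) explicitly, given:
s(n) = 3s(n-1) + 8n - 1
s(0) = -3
First-order linear with linear forcing.
Homogeneous solution: s_h(n) = A·(3)^n.
Try particular s_p(n) = pn + q. Substituting:
  pn + q = 3(p(n-1) + q) + 8n - 1.
Matching the n-coefficient: p = 3p + 8 ⇒ p = -4.
Matching constants: q = -3p + 3q - 1 ⇒ q = - \frac{11}{2}.
General: s(n) = A·(3)^n - 4 n - \frac{11}{2}.
Apply s(0) = -3: A - \frac{11}{2} = -3 ⇒ A = \frac{5}{2}.
So s(n) = \frac{5 \cdot 3^{n}}{2} - 4 n - \frac{11}{2}.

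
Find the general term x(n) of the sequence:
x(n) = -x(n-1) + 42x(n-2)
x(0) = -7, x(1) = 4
Characteristic equation: x² + x - 42 = 0, which factors as (x - (-7))(x - (6)) = 0.
Roots r₁ = -7, r₂ = 6 (distinct).
General solution: x(n) = A·(-7)^n + B·(6)^n.
From x(0) = -7: A + B = -7.
From x(1) = 4: -7A + 6B = 4.
Solving: A = - \frac{46}{13}, B = - \frac{45}{13}.
So x(n) = - \frac{46 \left(-7\right)^{n}}{13} - \frac{45 \cdot 6^{n}}{13}.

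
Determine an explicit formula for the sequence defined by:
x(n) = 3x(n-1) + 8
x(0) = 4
First-order linear non-homogeneous.
Homogeneous solution: x_h(n) = A·(3)^n.
Try constant particular solution x_p = K: K = 3K + 8 ⇒ K = -4.
General: x(n) = A·(3)^n - 4.
Apply x(0) = 4: A - 4 = 4 ⇒ A = 8.
So x(n) = 8 \cdot 3^{n} - 4.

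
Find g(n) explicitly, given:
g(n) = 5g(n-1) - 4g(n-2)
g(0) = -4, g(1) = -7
Characteristic equation: x² - 5x + 4 = 0, which factors as (x - (1))(x - (4)) = 0.
Roots r₁ = 1, r₂ = 4 (distinct).
General solution: g(n) = A·(1)^n + B·(4)^n.
From g(0) = -4: A + B = -4.
From g(1) = -7: A + 4B = -7.
Solving: A = -3, B = -1.
So g(n) = - 4^{n} - 3.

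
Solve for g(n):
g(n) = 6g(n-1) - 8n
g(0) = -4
First-order linear with linear forcing.
Homogeneous solution: g_h(n) = A·(6)^n.
Try particular g_p(n) = pn + q. Substituting:
  pn + q = 6(p(n-1) + q) - 8n.
Matching the n-coefficient: p = 6p - 8 ⇒ p = \frac{8}{5}.
Matching constants: q = -6p + 6q ⇒ q = \frac{48}{25}.
General: g(n) = A·(6)^n + \frac{8 n}{5} + \frac{48}{25}.
Apply g(0) = -4: A + \frac{48}{25} = -4 ⇒ A = - \frac{148}{25}.
So g(n) = - \frac{148 \cdot 6^{n}}{25} + \frac{8 n}{5} + \frac{48}{25}.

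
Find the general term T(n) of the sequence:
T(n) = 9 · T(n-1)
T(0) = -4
Pure geometric recurrence with ratio 9.
By induction T(n) = T(0) · (9)^n = - 4 \cdot 9^{n}.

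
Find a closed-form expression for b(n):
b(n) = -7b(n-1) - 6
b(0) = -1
First-order linear non-homogeneous.
Homogeneous solution: b_h(n) = A·(-7)^n.
Try constant particular solution b_p = K: K = -7K - 6 ⇒ K = - \frac{3}{4}.
General: b(n) = A·(-7)^n - \frac{3}{4}.
Apply b(0) = -1: A - \frac{3}{4} = -1 ⇒ A = - \frac{1}{4}.
So b(n) = - \frac{\left(-7\right)^{n}}{4} - \frac{3}{4}.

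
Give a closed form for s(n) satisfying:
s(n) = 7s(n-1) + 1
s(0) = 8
First-order linear non-homogeneous.
Homogeneous solution: s_h(n) = A·(7)^n.
Try constant particular solution s_p = K: K = 7K + 1 ⇒ K = - \frac{1}{6}.
General: s(n) = A·(7)^n - \frac{1}{6}.
Apply s(0) = 8: A - \frac{1}{6} = 8 ⇒ A = \frac{49}{6}.
So s(n) = \frac{49 \cdot 7^{n}}{6} - \frac{1}{6}.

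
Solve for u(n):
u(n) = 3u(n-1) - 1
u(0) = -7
First-order linear non-homogeneous.
Homogeneous solution: u_h(n) = A·(3)^n.
Try constant particular solution u_p = K: K = 3K - 1 ⇒ K = \frac{1}{2}.
General: u(n) = A·(3)^n + \frac{1}{2}.
Apply u(0) = -7: A + \frac{1}{2} = -7 ⇒ A = - \frac{15}{2}.
So u(n) = \frac{1}{2} - \frac{15 \cdot 3^{n}}{2}.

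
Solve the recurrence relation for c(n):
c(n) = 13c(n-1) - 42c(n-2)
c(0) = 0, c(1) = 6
Characteristic equation: x² - 13x + 42 = 0, which factors as (x - (7))(x - (6)) = 0.
Roots r₁ = 7, r₂ = 6 (distinct).
General solution: c(n) = A·(7)^n + B·(6)^n.
From c(0) = 0: A + B = 0.
From c(1) = 6: 7A + 6B = 6.
Solving: A = 6, B = -6.
So c(n) = - 6 \cdot 6^{n} + 6 \cdot 7^{n}.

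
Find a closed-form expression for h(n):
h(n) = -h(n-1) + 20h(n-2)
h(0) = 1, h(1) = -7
Characteristic equation: x² + x - 20 = 0, which factors as (x - (4))(x - (-5)) = 0.
Roots r₁ = 4, r₂ = -5 (distinct).
General solution: h(n) = A·(4)^n + B·(-5)^n.
From h(0) = 1: A + B = 1.
From h(1) = -7: 4A - 5B = -7.
Solving: A = - \frac{2}{9}, B = \frac{11}{9}.
So h(n) = \frac{11 \left(-5\right)^{n}}{9} - \frac{2 \cdot 4^{n}}{9}.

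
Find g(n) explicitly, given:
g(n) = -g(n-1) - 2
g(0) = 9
First-order linear non-homogeneous.
Homogeneous solution: g_h(n) = A·(-1)^n.
Try constant particular solution g_p = K: K = -K - 2 ⇒ K = -1.
General: g(n) = A·(-1)^n - 1.
Apply g(0) = 9: A - 1 = 9 ⇒ A = 10.
So g(n) = 10 \left(-1\right)^{n} - 1.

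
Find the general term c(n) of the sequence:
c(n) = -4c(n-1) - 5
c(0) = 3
First-order linear non-homogeneous.
Homogeneous solution: c_h(n) = A·(-4)^n.
Try constant particular solution c_p = K: K = -4K - 5 ⇒ K = -1.
General: c(n) = A·(-4)^n - 1.
Apply c(0) = 3: A - 1 = 3 ⇒ A = 4.
So c(n) = 4 \left(-4\right)^{n} - 1.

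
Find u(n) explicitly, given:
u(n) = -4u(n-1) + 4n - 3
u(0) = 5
First-order linear with linear forcing.
Homogeneous solution: u_h(n) = A·(-4)^n.
Try particular u_p(n) = pn + q. Substituting:
  pn + q = -4(p(n-1) + q) + 4n - 3.
Matching the n-coefficient: p = -4p + 4 ⇒ p = \frac{4}{5}.
Matching constants: q = 4p - 4q - 3 ⇒ q = \frac{1}{25}.
General: u(n) = A·(-4)^n + \frac{4 n}{5} + \frac{1}{25}.
Apply u(0) = 5: A + \frac{1}{25} = 5 ⇒ A = \frac{124}{25}.
So u(n) = \frac{124 \left(-4\right)^{n}}{25} + \frac{4 n}{5} + \frac{1}{25}.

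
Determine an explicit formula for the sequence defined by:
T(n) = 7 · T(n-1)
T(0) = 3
Pure geometric recurrence with ratio 7.
By induction T(n) = T(0) · (7)^n = 3 \cdot 7^{n}.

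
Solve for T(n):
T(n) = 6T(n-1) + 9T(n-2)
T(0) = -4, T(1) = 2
Characteristic equation: x² - 6x - 9 = 0.
Discriminant Δ = (6)² + 4·(9) = 72.
Roots r₁,₂ = (6 ± √72)/2, so r₁ = 3 + 3 \sqrt{2}, r₂ = 3 - 3 \sqrt{2}.
General solution: T(n) = A·r₁^n + B·r₂^n.
From the initial conditions, A + B = -4 and r₁A + r₂B = 2.
Since r₁ - r₂ = √72: A = (2 - (-4)r₂)/√72 = -2 + \frac{7 \sqrt{2}}{6}, and B = -4 - A = -2 - \frac{7 \sqrt{2}}{6}.
So T(n) = \left(-2 + \frac{7 \sqrt{2}}{6}\right)\left(3 + 3 \sqrt{2}\right)^n + \left(-2 - \frac{7 \sqrt{2}}{6}\right)\left(3 - 3 \sqrt{2}\right)^n.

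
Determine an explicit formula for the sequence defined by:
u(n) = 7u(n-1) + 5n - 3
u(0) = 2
First-order linear with linear forcing.
Homogeneous solution: u_h(n) = A·(7)^n.
Try particular u_p(n) = pn + q. Substituting:
  pn + q = 7(p(n-1) + q) + 5n - 3.
Matching the n-coefficient: p = 7p + 5 ⇒ p = - \frac{5}{6}.
Matching constants: q = -7p + 7q - 3 ⇒ q = - \frac{17}{36}.
General: u(n) = A·(7)^n - \frac{5 n}{6} - \frac{17}{36}.
Apply u(0) = 2: A - \frac{17}{36} = 2 ⇒ A = \frac{89}{36}.
So u(n) = \frac{89 \cdot 7^{n}}{36} - \frac{5 n}{6} - \frac{17}{36}.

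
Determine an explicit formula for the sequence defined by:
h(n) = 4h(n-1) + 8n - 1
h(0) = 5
First-order linear with linear forcing.
Homogeneous solution: h_h(n) = A·(4)^n.
Try particular h_p(n) = pn + q. Substituting:
  pn + q = 4(p(n-1) + q) + 8n - 1.
Matching the n-coefficient: p = 4p + 8 ⇒ p = - \frac{8}{3}.
Matching constants: q = -4p + 4q - 1 ⇒ q = - \frac{29}{9}.
General: h(n) = A·(4)^n - \frac{8 n}{3} - \frac{29}{9}.
Apply h(0) = 5: A - \frac{29}{9} = 5 ⇒ A = \frac{74}{9}.
So h(n) = \frac{74 \cdot 4^{n}}{9} - \frac{8 n}{3} - \frac{29}{9}.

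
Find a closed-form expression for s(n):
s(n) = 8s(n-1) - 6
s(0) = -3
First-order linear non-homogeneous.
Homogeneous solution: s_h(n) = A·(8)^n.
Try constant particular solution s_p = K: K = 8K - 6 ⇒ K = \frac{6}{7}.
General: s(n) = A·(8)^n + \frac{6}{7}.
Apply s(0) = -3: A + \frac{6}{7} = -3 ⇒ A = - \frac{27}{7}.
So s(n) = \frac{6}{7} - \frac{27 \cdot 8^{n}}{7}.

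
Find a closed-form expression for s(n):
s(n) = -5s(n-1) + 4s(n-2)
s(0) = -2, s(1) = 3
Characteristic equation: x² + 5x - 4 = 0.
Discriminant Δ = (-5)² + 4·(4) = 41.
Roots r₁,₂ = (-5 ± √41)/2, so r₁ = - \frac{5}{2} + \frac{\sqrt{41}}{2}, r₂ = - \frac{\sqrt{41}}{2} - \frac{5}{2}.
General solution: s(n) = A·r₁^n + B·r₂^n.
From the initial conditions, A + B = -2 and r₁A + r₂B = 3.
Since r₁ - r₂ = √41: A = (3 - (-2)r₂)/√41 = -1 - \frac{2 \sqrt{41}}{41}, and B = -2 - A = -1 + \frac{2 \sqrt{41}}{41}.
So s(n) = \left(-1 - \frac{2 \sqrt{41}}{41}\right)\left(- \frac{5}{2} + \frac{\sqrt{41}}{2}\right)^n + \left(-1 + \frac{2 \sqrt{41}}{41}\right)\left(- \frac{\sqrt{41}}{2} - \frac{5}{2}\right)^n.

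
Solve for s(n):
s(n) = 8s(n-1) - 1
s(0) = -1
First-order linear non-homogeneous.
Homogeneous solution: s_h(n) = A·(8)^n.
Try constant particular solution s_p = K: K = 8K - 1 ⇒ K = \frac{1}{7}.
General: s(n) = A·(8)^n + \frac{1}{7}.
Apply s(0) = -1: A + \frac{1}{7} = -1 ⇒ A = - \frac{8}{7}.
So s(n) = \frac{1}{7} - \frac{8 \cdot 8^{n}}{7}.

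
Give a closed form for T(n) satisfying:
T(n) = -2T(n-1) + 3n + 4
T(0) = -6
First-order linear with linear forcing.
Homogeneous solution: T_h(n) = A·(-2)^n.
Try particular T_p(n) = pn + q. Substituting:
  pn + q = -2(p(n-1) + q) + 3n + 4.
Matching the n-coefficient: p = -2p + 3 ⇒ p = 1.
Matching constants: q = 2p - 2q + 4 ⇒ q = 2.
General: T(n) = A·(-2)^n + n + 2.
Apply T(0) = -6: A + 2 = -6 ⇒ A = -8.
So T(n) = - 8 \left(-2\right)^{n} + n + 2.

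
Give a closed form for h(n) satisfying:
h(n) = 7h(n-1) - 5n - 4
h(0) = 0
First-order linear with linear forcing.
Homogeneous solution: h_h(n) = A·(7)^n.
Try particular h_p(n) = pn + q. Substituting:
  pn + q = 7(p(n-1) + q) - 5n - 4.
Matching the n-coefficient: p = 7p - 5 ⇒ p = \frac{5}{6}.
Matching constants: q = -7p + 7q - 4 ⇒ q = \frac{59}{36}.
General: h(n) = A·(7)^n + \frac{5 n}{6} + \frac{59}{36}.
Apply h(0) = 0: A + \frac{59}{36} = 0 ⇒ A = - \frac{59}{36}.
So h(n) = - \frac{59 \cdot 7^{n}}{36} + \frac{5 n}{6} + \frac{59}{36}.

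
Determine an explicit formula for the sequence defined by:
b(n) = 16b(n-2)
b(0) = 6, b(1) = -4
Characteristic equation: x² - 16 = 0, which factors as (x - (-4))(x - (4)) = 0.
Roots r₁ = -4, r₂ = 4 (distinct).
General solution: b(n) = A·(-4)^n + B·(4)^n.
From b(0) = 6: A + B = 6.
From b(1) = -4: -4A + 4B = -4.
Solving: A = \frac{7}{2}, B = \frac{5}{2}.
So b(n) = \frac{7 \left(-4\right)^{n}}{2} + \frac{5 \cdot 4^{n}}{2}.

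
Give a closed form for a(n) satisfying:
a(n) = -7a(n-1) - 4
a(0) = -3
First-order linear non-homogeneous.
Homogeneous solution: a_h(n) = A·(-7)^n.
Try constant particular solution a_p = K: K = -7K - 4 ⇒ K = - \frac{1}{2}.
General: a(n) = A·(-7)^n - \frac{1}{2}.
Apply a(0) = -3: A - \frac{1}{2} = -3 ⇒ A = - \frac{5}{2}.
So a(n) = - \frac{5 \left(-7\right)^{n}}{2} - \frac{1}{2}.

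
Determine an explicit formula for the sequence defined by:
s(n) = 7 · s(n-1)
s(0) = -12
Pure geometric recurrence with ratio 7.
By induction s(n) = s(0) · (7)^n = - 12 \cdot 7^{n}.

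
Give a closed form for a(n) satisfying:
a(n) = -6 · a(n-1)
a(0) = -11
Pure geometric recurrence with ratio -6.
By induction a(n) = a(0) · (-6)^n = - 11 \left(-6\right)^{n}.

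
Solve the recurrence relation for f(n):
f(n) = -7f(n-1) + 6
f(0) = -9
First-order linear non-homogeneous.
Homogeneous solution: f_h(n) = A·(-7)^n.
Try constant particular solution f_p = K: K = -7K + 6 ⇒ K = \frac{3}{4}.
General: f(n) = A·(-7)^n + \frac{3}{4}.
Apply f(0) = -9: A + \frac{3}{4} = -9 ⇒ A = - \frac{39}{4}.
So f(n) = \frac{3}{4} - \frac{39 \left(-7\right)^{n}}{4}.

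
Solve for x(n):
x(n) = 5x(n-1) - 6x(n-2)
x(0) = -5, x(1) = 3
Characteristic equation: x² - 5x + 6 = 0, which factors as (x - (3))(x - (2)) = 0.
Roots r₁ = 3, r₂ = 2 (distinct).
General solution: x(n) = A·(3)^n + B·(2)^n.
From x(0) = -5: A + B = -5.
From x(1) = 3: 3A + 2B = 3.
Solving: A = 13, B = -18.
So x(n) = - 18 \cdot 2^{n} + 13 \cdot 3^{n}.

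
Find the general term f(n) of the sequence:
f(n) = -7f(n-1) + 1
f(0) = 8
First-order linear non-homogeneous.
Homogeneous solution: f_h(n) = A·(-7)^n.
Try constant particular solution f_p = K: K = -7K + 1 ⇒ K = \frac{1}{8}.
General: f(n) = A·(-7)^n + \frac{1}{8}.
Apply f(0) = 8: A + \frac{1}{8} = 8 ⇒ A = \frac{63}{8}.
So f(n) = \frac{63 \left(-7\right)^{n}}{8} + \frac{1}{8}.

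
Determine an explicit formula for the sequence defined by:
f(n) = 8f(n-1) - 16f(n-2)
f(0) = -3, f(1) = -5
Characteristic equation: x² - 8x + 16 = 0, which is (x - (4))².
Repeated root r = 4.
General solution: f(n) = (A + Bn)·(4)^n.
From f(0) = -3: A = -3.
From f(1) = -5: (A + B)·(4) = -5 ⇒ B = \frac{7}{4}.
So f(n) = \left(\frac{7 n}{4} - 3\right) \cdot (4)^n.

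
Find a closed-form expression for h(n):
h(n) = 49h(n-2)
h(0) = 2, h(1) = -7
Characteristic equation: x² - 49 = 0, which factors as (x - (7))(x - (-7)) = 0.
Roots r₁ = 7, r₂ = -7 (distinct).
General solution: h(n) = A·(7)^n + B·(-7)^n.
From h(0) = 2: A + B = 2.
From h(1) = -7: 7A - 7B = -7.
Solving: A = \frac{1}{2}, B = \frac{3}{2}.
So h(n) = \frac{3 \left(-7\right)^{n}}{2} + \frac{7^{n}}{2}.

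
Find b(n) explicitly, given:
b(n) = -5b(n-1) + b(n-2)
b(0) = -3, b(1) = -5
Characteristic equation: x² + 5x - 1 = 0.
Discriminant Δ = (-5)² + 4·(1) = 29.
Roots r₁,₂ = (-5 ± √29)/2, so r₁ = - \frac{5}{2} + \frac{\sqrt{29}}{2}, r₂ = - \frac{\sqrt{29}}{2} - \frac{5}{2}.
General solution: b(n) = A·r₁^n + B·r₂^n.
From the initial conditions, A + B = -3 and r₁A + r₂B = -5.
Since r₁ - r₂ = √29: A = (-5 - (-3)r₂)/√29 = - \frac{25 \sqrt{29}}{58} - \frac{3}{2}, and B = -3 - A = - \frac{3}{2} + \frac{25 \sqrt{29}}{58}.
So b(n) = \left(- \frac{25 \sqrt{29}}{58} - \frac{3}{2}\right)\left(- \frac{5}{2} + \frac{\sqrt{29}}{2}\right)^n + \left(- \frac{3}{2} + \frac{25 \sqrt{29}}{58}\right)\left(- \frac{\sqrt{29}}{2} - \frac{5}{2}\right)^n.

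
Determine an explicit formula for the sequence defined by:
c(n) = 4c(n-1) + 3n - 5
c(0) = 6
First-order linear with linear forcing.
Homogeneous solution: c_h(n) = A·(4)^n.
Try particular c_p(n) = pn + q. Substituting:
  pn + q = 4(p(n-1) + q) + 3n - 5.
Matching the n-coefficient: p = 4p + 3 ⇒ p = -1.
Matching constants: q = -4p + 4q - 5 ⇒ q = \frac{1}{3}.
General: c(n) = A·(4)^n - n + \frac{1}{3}.
Apply c(0) = 6: A + \frac{1}{3} = 6 ⇒ A = \frac{17}{3}.
So c(n) = \frac{17 \cdot 4^{n}}{3} - n + \frac{1}{3}.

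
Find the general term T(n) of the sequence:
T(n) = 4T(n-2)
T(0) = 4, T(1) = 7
Characteristic equation: x² - 4 = 0, which factors as (x - (2))(x - (-2)) = 0.
Roots r₁ = 2, r₂ = -2 (distinct).
General solution: T(n) = A·(2)^n + B·(-2)^n.
From T(0) = 4: A + B = 4.
From T(1) = 7: 2A - 2B = 7.
Solving: A = \frac{15}{4}, B = \frac{1}{4}.
So T(n) = \frac{\left(-2\right)^{n}}{4} + \frac{15 \cdot 2^{n}}{4}.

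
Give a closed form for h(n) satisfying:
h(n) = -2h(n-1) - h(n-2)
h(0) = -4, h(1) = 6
Characteristic equation: x² + 2x + 1 = 0, which is (x - (-1))².
Repeated root r = -1.
General solution: h(n) = (A + Bn)·(-1)^n.
From h(0) = -4: A = -4.
From h(1) = 6: (A + B)·(-1) = 6 ⇒ B = -2.
So h(n) = \left(- 2 n - 4\right) \cdot (-1)^n.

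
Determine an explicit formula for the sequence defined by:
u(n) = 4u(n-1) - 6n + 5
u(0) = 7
First-order linear with linear forcing.
Homogeneous solution: u_h(n) = A·(4)^n.
Try particular u_p(n) = pn + q. Substituting:
  pn + q = 4(p(n-1) + q) - 6n + 5.
Matching the n-coefficient: p = 4p - 6 ⇒ p = 2.
Matching constants: q = -4p + 4q + 5 ⇒ q = 1.
General: u(n) = A·(4)^n + 2 n + 1.
Apply u(0) = 7: A + 1 = 7 ⇒ A = 6.
So u(n) = 6 \cdot 4^{n} + 2 n + 1.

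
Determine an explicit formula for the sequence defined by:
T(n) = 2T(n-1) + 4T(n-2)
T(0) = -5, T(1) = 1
Characteristic equation: x² - 2x - 4 = 0.
Discriminant Δ = (2)² + 4·(4) = 20.
Roots r₁,₂ = (2 ± √20)/2, so r₁ = 1 + \sqrt{5}, r₂ = 1 - \sqrt{5}.
General solution: T(n) = A·r₁^n + B·r₂^n.
From the initial conditions, A + B = -5 and r₁A + r₂B = 1.
Since r₁ - r₂ = √20: A = (1 - (-5)r₂)/√20 = - \frac{5}{2} + \frac{3 \sqrt{5}}{5}, and B = -5 - A = - \frac{5}{2} - \frac{3 \sqrt{5}}{5}.
So T(n) = \left(- \frac{5}{2} + \frac{3 \sqrt{5}}{5}\right)\left(1 + \sqrt{5}\right)^n + \left(- \frac{5}{2} - \frac{3 \sqrt{5}}{5}\right)\left(1 - \sqrt{5}\right)^n.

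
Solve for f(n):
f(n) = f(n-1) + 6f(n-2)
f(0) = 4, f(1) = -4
Characteristic equation: x² - x - 6 = 0, which factors as (x - (-2))(x - (3)) = 0.
Roots r₁ = -2, r₂ = 3 (distinct).
General solution: f(n) = A·(-2)^n + B·(3)^n.
From f(0) = 4: A + B = 4.
From f(1) = -4: -2A + 3B = -4.
Solving: A = \frac{16}{5}, B = \frac{4}{5}.
So f(n) = \frac{16 \left(-2\right)^{n}}{5} + \frac{4 \cdot 3^{n}}{5}.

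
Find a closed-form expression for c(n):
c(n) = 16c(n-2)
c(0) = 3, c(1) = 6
Characteristic equation: x² - 16 = 0, which factors as (x - (-4))(x - (4)) = 0.
Roots r₁ = -4, r₂ = 4 (distinct).
General solution: c(n) = A·(-4)^n + B·(4)^n.
From c(0) = 3: A + B = 3.
From c(1) = 6: -4A + 4B = 6.
Solving: A = \frac{3}{4}, B = \frac{9}{4}.
So c(n) = \frac{3 \left(-4\right)^{n}}{4} + \frac{9 \cdot 4^{n}}{4}.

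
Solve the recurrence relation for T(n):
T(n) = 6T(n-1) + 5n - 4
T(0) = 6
First-order linear with linear forcing.
Homogeneous solution: T_h(n) = A·(6)^n.
Try particular T_p(n) = pn + q. Substituting:
  pn + q = 6(p(n-1) + q) + 5n - 4.
Matching the n-coefficient: p = 6p + 5 ⇒ p = -1.
Matching constants: q = -6p + 6q - 4 ⇒ q = - \frac{2}{5}.
General: T(n) = A·(6)^n - n - \frac{2}{5}.
Apply T(0) = 6: A - \frac{2}{5} = 6 ⇒ A = \frac{32}{5}.
So T(n) = \frac{32 \cdot 6^{n}}{5} - n - \frac{2}{5}.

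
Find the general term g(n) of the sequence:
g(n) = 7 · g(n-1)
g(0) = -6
Pure geometric recurrence with ratio 7.
By induction g(n) = g(0) · (7)^n = - 6 \cdot 7^{n}.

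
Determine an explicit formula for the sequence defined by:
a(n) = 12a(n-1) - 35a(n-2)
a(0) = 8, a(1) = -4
Characteristic equation: x² - 12x + 35 = 0, which factors as (x - (5))(x - (7)) = 0.
Roots r₁ = 5, r₂ = 7 (distinct).
General solution: a(n) = A·(5)^n + B·(7)^n.
From a(0) = 8: A + B = 8.
From a(1) = -4: 5A + 7B = -4.
Solving: A = 30, B = -22.
So a(n) = 30 \cdot 5^{n} - 22 \cdot 7^{n}.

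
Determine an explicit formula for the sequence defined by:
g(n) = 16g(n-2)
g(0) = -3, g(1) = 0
Characteristic equation: x² - 16 = 0, which factors as (x - (-4))(x - (4)) = 0.
Roots r₁ = -4, r₂ = 4 (distinct).
General solution: g(n) = A·(-4)^n + B·(4)^n.
From g(0) = -3: A + B = -3.
From g(1) = 0: -4A + 4B = 0.
Solving: A = - \frac{3}{2}, B = - \frac{3}{2}.
So g(n) = - \frac{3 \left(-4\right)^{n}}{2} - \frac{3 \cdot 4^{n}}{2}.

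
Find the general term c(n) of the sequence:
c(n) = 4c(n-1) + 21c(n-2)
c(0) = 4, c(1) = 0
Characteristic equation: x² - 4x - 21 = 0, which factors as (x - (7))(x - (-3)) = 0.
Roots r₁ = 7, r₂ = -3 (distinct).
General solution: c(n) = A·(7)^n + B·(-3)^n.
From c(0) = 4: A + B = 4.
From c(1) = 0: 7A - 3B = 0.
Solving: A = \frac{6}{5}, B = \frac{14}{5}.
So c(n) = \frac{14 \left(-3\right)^{n}}{5} + \frac{6 \cdot 7^{n}}{5}.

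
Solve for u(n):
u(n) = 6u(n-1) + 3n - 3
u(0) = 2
First-order linear with linear forcing.
Homogeneous solution: u_h(n) = A·(6)^n.
Try particular u_p(n) = pn + q. Substituting:
  pn + q = 6(p(n-1) + q) + 3n - 3.
Matching the n-coefficient: p = 6p + 3 ⇒ p = - \frac{3}{5}.
Matching constants: q = -6p + 6q - 3 ⇒ q = - \frac{3}{25}.
General: u(n) = A·(6)^n - \frac{3 n}{5} - \frac{3}{25}.
Apply u(0) = 2: A - \frac{3}{25} = 2 ⇒ A = \frac{53}{25}.
So u(n) = \frac{53 \cdot 6^{n}}{25} - \frac{3 n}{5} - \frac{3}{25}.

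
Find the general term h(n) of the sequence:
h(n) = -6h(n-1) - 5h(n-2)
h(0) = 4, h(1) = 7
Characteristic equation: x² + 6x + 5 = 0, which factors as (x - (-5))(x - (-1)) = 0.
Roots r₁ = -5, r₂ = -1 (distinct).
General solution: h(n) = A·(-5)^n + B·(-1)^n.
From h(0) = 4: A + B = 4.
From h(1) = 7: -5A - B = 7.
Solving: A = - \frac{11}{4}, B = \frac{27}{4}.
So h(n) = \frac{27 \left(-1\right)^{n}}{4} - \frac{11 \left(-5\right)^{n}}{4}.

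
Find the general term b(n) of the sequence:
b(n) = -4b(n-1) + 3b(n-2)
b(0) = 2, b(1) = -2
Characteristic equation: x² + 4x - 3 = 0.
Discriminant Δ = (-4)² + 4·(3) = 28.
Roots r₁,₂ = (-4 ± √28)/2, so r₁ = -2 + \sqrt{7}, r₂ = - \sqrt{7} - 2.
General solution: b(n) = A·r₁^n + B·r₂^n.
From the initial conditions, A + B = 2 and r₁A + r₂B = -2.
Since r₁ - r₂ = √28: A = (-2 - (2)r₂)/√28 = \frac{\sqrt{7}}{7} + 1, and B = 2 - A = 1 - \frac{\sqrt{7}}{7}.
So b(n) = \left(\frac{\sqrt{7}}{7} + 1\right)\left(-2 + \sqrt{7}\right)^n + \left(1 - \frac{\sqrt{7}}{7}\right)\left(- \sqrt{7} - 2\right)^n.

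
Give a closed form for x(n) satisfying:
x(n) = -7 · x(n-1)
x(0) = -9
Pure geometric recurrence with ratio -7.
By induction x(n) = x(0) · (-7)^n = - 9 \left(-7\right)^{n}.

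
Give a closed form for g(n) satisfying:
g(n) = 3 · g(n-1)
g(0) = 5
Pure geometric recurrence with ratio 3.
By induction g(n) = g(0) · (3)^n = 5 \cdot 3^{n}.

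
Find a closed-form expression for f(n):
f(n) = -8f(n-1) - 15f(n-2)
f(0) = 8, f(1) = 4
Characteristic equation: x² + 8x + 15 = 0, which factors as (x - (-5))(x - (-3)) = 0.
Roots r₁ = -5, r₂ = -3 (distinct).
General solution: f(n) = A·(-5)^n + B·(-3)^n.
From f(0) = 8: A + B = 8.
From f(1) = 4: -5A - 3B = 4.
Solving: A = -14, B = 22.
So f(n) = 22 \left(-3\right)^{n} - 14 \left(-5\right)^{n}.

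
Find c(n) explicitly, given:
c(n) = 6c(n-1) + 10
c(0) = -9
First-order linear non-homogeneous.
Homogeneous solution: c_h(n) = A·(6)^n.
Try constant particular solution c_p = K: K = 6K + 10 ⇒ K = -2.
General: c(n) = A·(6)^n - 2.
Apply c(0) = -9: A - 2 = -9 ⇒ A = -7.
So c(n) = - 7 \cdot 6^{n} - 2.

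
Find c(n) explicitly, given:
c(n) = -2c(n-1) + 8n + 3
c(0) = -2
First-order linear with linear forcing.
Homogeneous solution: c_h(n) = A·(-2)^n.
Try particular c_p(n) = pn + q. Substituting:
  pn + q = -2(p(n-1) + q) + 8n + 3.
Matching the n-coefficient: p = -2p + 8 ⇒ p = \frac{8}{3}.
Matching constants: q = 2p - 2q + 3 ⇒ q = \frac{25}{9}.
General: c(n) = A·(-2)^n + \frac{8 n}{3} + \frac{25}{9}.
Apply c(0) = -2: A + \frac{25}{9} = -2 ⇒ A = - \frac{43}{9}.
So c(n) = - \frac{43 \left(-2\right)^{n}}{9} + \frac{8 n}{3} + \frac{25}{9}.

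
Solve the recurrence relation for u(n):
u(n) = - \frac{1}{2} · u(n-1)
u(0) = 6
Pure geometric recurrence with ratio - \frac{1}{2}.
By induction u(n) = u(0) · (- \frac{1}{2})^n = 6 \left(- \frac{1}{2}\right)^{n}.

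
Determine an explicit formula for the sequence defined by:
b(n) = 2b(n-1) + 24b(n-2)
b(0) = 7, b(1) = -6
Characteristic equation: x² - 2x - 24 = 0, which factors as (x - (6))(x - (-4)) = 0.
Roots r₁ = 6, r₂ = -4 (distinct).
General solution: b(n) = A·(6)^n + B·(-4)^n.
From b(0) = 7: A + B = 7.
From b(1) = -6: 6A - 4B = -6.
Solving: A = \frac{11}{5}, B = \frac{24}{5}.
So b(n) = \frac{24 \left(-4\right)^{n}}{5} + \frac{11 \cdot 6^{n}}{5}.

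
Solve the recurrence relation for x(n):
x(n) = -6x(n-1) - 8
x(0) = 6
First-order linear non-homogeneous.
Homogeneous solution: x_h(n) = A·(-6)^n.
Try constant particular solution x_p = K: K = -6K - 8 ⇒ K = - \frac{8}{7}.
General: x(n) = A·(-6)^n - \frac{8}{7}.
Apply x(0) = 6: A - \frac{8}{7} = 6 ⇒ A = \frac{50}{7}.
So x(n) = \frac{50 \left(-6\right)^{n}}{7} - \frac{8}{7}.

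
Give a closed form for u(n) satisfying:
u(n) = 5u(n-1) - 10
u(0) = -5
First-order linear non-homogeneous.
Homogeneous solution: u_h(n) = A·(5)^n.
Try constant particular solution u_p = K: K = 5K - 10 ⇒ K = \frac{5}{2}.
General: u(n) = A·(5)^n + \frac{5}{2}.
Apply u(0) = -5: A + \frac{5}{2} = -5 ⇒ A = - \frac{15}{2}.
So u(n) = \frac{5}{2} - \frac{15 \cdot 5^{n}}{2}.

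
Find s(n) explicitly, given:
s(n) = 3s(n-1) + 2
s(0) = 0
First-order linear non-homogeneous.
Homogeneous solution: s_h(n) = A·(3)^n.
Try constant particular solution s_p = K: K = 3K + 2 ⇒ K = -1.
General: s(n) = A·(3)^n - 1.
Apply s(0) = 0: A - 1 = 0 ⇒ A = 1.
So s(n) = 3^{n} - 1.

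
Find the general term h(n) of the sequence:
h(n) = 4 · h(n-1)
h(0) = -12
Pure geometric recurrence with ratio 4.
By induction h(n) = h(0) · (4)^n = - 12 \cdot 4^{n}.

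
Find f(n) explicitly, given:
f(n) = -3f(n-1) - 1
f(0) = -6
First-order linear non-homogeneous.
Homogeneous solution: f_h(n) = A·(-3)^n.
Try constant particular solution f_p = K: K = -3K - 1 ⇒ K = - \frac{1}{4}.
General: f(n) = A·(-3)^n - \frac{1}{4}.
Apply f(0) = -6: A - \frac{1}{4} = -6 ⇒ A = - \frac{23}{4}.
So f(n) = - \frac{23 \left(-3\right)^{n}}{4} - \frac{1}{4}.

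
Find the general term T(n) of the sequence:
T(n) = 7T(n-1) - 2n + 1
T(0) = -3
First-order linear with linear forcing.
Homogeneous solution: T_h(n) = A·(7)^n.
Try particular T_p(n) = pn + q. Substituting:
  pn + q = 7(p(n-1) + q) - 2n + 1.
Matching the n-coefficient: p = 7p - 2 ⇒ p = \frac{1}{3}.
Matching constants: q = -7p + 7q + 1 ⇒ q = \frac{2}{9}.
General: T(n) = A·(7)^n + \frac{n}{3} + \frac{2}{9}.
Apply T(0) = -3: A + \frac{2}{9} = -3 ⇒ A = - \frac{29}{9}.
So T(n) = - \frac{29 \cdot 7^{n}}{9} + \frac{n}{3} + \frac{2}{9}.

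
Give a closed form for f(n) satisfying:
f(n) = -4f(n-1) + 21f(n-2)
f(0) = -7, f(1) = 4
Characteristic equation: x² + 4x - 21 = 0, which factors as (x - (-7))(x - (3)) = 0.
Roots r₁ = -7, r₂ = 3 (distinct).
General solution: f(n) = A·(-7)^n + B·(3)^n.
From f(0) = -7: A + B = -7.
From f(1) = 4: -7A + 3B = 4.
Solving: A = - \frac{5}{2}, B = - \frac{9}{2}.
So f(n) = - \frac{5 \left(-7\right)^{n}}{2} - \frac{9 \cdot 3^{n}}{2}.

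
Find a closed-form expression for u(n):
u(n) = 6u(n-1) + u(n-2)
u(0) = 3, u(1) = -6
Characteristic equation: x² - 6x - 1 = 0.
Discriminant Δ = (6)² + 4·(1) = 40.
Roots r₁,₂ = (6 ± √40)/2, so r₁ = 3 + \sqrt{10}, r₂ = 3 - \sqrt{10}.
General solution: u(n) = A·r₁^n + B·r₂^n.
From the initial conditions, A + B = 3 and r₁A + r₂B = -6.
Since r₁ - r₂ = √40: A = (-6 - (3)r₂)/√40 = \frac{3}{2} - \frac{3 \sqrt{10}}{4}, and B = 3 - A = \frac{3}{2} + \frac{3 \sqrt{10}}{4}.
So u(n) = \left(\frac{3}{2} - \frac{3 \sqrt{10}}{4}\right)\left(3 + \sqrt{10}\right)^n + \left(\frac{3}{2} + \frac{3 \sqrt{10}}{4}\right)\left(3 - \sqrt{10}\right)^n.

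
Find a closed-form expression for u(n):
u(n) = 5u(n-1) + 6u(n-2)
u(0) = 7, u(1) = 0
Characteristic equation: x² - 5x - 6 = 0, which factors as (x - (-1))(x - (6)) = 0.
Roots r₁ = -1, r₂ = 6 (distinct).
General solution: u(n) = A·(-1)^n + B·(6)^n.
From u(0) = 7: A + B = 7.
From u(1) = 0: -A + 6B = 0.
Solving: A = 6, B = 1.
So u(n) = 6 \left(-1\right)^{n} + 6^{n}.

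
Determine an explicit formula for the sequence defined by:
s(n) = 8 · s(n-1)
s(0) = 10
Pure geometric recurrence with ratio 8.
By induction s(n) = s(0) · (8)^n = 10 \cdot 8^{n}.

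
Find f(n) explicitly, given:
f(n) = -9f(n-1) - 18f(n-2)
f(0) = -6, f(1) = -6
Characteristic equation: x² + 9x + 18 = 0, which factors as (x - (-3))(x - (-6)) = 0.
Roots r₁ = -3, r₂ = -6 (distinct).
General solution: f(n) = A·(-3)^n + B·(-6)^n.
From f(0) = -6: A + B = -6.
From f(1) = -6: -3A - 6B = -6.
Solving: A = -14, B = 8.
So f(n) = - 14 \left(-3\right)^{n} + 8 \left(-6\right)^{n}.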